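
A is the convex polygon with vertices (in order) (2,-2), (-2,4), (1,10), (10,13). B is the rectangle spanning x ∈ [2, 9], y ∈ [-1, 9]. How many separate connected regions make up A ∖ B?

1

A ∖ B is a single connected region.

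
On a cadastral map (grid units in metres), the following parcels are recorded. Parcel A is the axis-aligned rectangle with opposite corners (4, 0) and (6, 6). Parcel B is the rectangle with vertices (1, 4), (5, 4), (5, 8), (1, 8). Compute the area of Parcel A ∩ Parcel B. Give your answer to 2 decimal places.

2.00

|Parcel A∩Parcel B|: x∈[4,5], y∈[4,6] → 1·2 = 2.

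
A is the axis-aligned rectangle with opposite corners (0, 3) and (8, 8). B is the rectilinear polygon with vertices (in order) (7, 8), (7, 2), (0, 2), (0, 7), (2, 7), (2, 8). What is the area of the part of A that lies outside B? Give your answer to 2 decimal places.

7.00

|A| = 40, |A∩B| = 33.
|A ∖ B| = |A| − |A∩B| = 40 − 33 = 7.00.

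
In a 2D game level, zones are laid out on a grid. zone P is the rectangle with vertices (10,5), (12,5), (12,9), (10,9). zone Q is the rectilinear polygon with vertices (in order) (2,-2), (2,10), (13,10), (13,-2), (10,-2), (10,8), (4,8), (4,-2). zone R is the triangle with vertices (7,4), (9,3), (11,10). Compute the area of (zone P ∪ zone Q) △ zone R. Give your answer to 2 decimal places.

|zone P ∪ zone Q| = 72.
|(zone P ∪ zone Q) ∩ zone R| = 1.0833.
|(zone P ∪ zone Q) △ zone R| = 72 + 8 − 2.1667 = 77.83.

77.83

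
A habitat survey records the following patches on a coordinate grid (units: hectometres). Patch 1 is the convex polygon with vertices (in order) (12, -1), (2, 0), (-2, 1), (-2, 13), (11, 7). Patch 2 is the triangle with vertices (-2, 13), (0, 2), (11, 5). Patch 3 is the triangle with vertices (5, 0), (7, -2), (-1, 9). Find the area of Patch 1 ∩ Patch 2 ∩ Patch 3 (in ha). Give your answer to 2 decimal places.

1.13

The intersection is the polygon with vertices (3.103,2.846), (-1,9), (3.414,2.931).
By the shoelace formula its area is 1.13.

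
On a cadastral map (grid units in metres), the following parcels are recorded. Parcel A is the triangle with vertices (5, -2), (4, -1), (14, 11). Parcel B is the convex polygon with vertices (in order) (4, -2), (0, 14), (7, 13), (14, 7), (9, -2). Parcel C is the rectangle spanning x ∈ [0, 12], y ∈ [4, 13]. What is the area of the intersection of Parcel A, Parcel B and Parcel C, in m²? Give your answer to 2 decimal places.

2.97

The intersection is the polygon with vertices (12,8.6), (12,8.111), (9.154,4), (8.167,4).
By the shoelace formula its area is 2.97.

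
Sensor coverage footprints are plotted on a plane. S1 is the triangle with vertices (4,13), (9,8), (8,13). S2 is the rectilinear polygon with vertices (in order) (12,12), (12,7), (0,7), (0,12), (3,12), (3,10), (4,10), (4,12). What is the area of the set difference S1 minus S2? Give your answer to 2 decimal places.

3.60

|S1| = 10, |S1∩S2| = 6.4.
|S1 ∖ S2| = |S1| − |S1∩S2| = 10 − 6.4 = 3.60.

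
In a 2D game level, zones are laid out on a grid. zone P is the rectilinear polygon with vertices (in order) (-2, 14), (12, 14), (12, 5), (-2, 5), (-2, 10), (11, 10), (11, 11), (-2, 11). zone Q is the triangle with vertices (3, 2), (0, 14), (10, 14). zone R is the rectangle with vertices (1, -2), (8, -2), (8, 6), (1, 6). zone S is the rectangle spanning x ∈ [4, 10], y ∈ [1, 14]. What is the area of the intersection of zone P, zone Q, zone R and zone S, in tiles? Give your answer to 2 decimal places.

The intersection is the polygon with vertices (5.333,6), (4.75,5), (4,5), (4,6).
By the shoelace formula its area is 1.04.

1.04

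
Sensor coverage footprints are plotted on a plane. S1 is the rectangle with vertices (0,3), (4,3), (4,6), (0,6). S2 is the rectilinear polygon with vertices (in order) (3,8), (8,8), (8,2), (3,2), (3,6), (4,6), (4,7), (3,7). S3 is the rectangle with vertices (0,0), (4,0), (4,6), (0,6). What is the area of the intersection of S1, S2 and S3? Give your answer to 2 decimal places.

3.00

The intersection is the polygon with vertices (3,3), (3,6), (4,6), (4,3).
By the shoelace formula its area is 3.00.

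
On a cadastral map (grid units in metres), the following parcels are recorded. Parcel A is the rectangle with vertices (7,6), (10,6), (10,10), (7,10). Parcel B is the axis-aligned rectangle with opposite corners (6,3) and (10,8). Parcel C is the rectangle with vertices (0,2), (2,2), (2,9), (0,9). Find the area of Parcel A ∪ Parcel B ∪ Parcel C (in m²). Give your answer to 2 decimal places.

40.00

By inclusion–exclusion:
Individual areas: |Parcel A| = 12, |Parcel B| = 20, |Parcel C| = 14.
|Parcel A∩Parcel B|: x∈[7,10], y∈[6,8] → 3·2 = 6.
|Parcel A∩Parcel C| = 0 (no overlap).
|Parcel B∩Parcel C| = 0 (no overlap).
|Parcel A∩Parcel B∩Parcel C| = 0.
|Parcel A ∪ Parcel B ∪ Parcel C| = 46 − 6 + 0 = 40.00.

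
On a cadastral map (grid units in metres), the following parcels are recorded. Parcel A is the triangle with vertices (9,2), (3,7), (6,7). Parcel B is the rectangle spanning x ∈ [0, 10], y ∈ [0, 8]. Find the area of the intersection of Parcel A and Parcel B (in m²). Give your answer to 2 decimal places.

7.50

The intersection is the polygon with vertices (3,7), (6,7), (9,2).
By the shoelace formula its area is 7.50.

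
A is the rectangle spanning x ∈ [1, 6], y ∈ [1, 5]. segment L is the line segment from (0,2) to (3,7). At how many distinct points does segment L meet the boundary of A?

The segment meets the boundary at (1.8,5), (1,3.667).

2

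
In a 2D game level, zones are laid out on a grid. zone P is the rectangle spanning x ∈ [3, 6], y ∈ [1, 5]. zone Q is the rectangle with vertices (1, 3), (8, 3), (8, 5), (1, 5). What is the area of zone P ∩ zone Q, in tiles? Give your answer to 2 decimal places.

6.00

|zone P∩zone Q|: x∈[3,6], y∈[3,5] → 3·2 = 6.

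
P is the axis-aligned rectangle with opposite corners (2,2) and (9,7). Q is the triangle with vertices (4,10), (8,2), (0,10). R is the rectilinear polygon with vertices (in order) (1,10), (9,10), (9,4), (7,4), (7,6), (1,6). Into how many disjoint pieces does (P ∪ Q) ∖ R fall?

(P ∪ Q) ∖ R splits into 2 disjoint pieces (area 24, area 0.5).

2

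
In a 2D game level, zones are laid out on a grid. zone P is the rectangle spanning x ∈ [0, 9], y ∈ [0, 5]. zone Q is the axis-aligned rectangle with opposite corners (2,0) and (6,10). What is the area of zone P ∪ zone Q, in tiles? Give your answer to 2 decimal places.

65.00

By inclusion–exclusion:
Individual areas: |zone P| = 45, |zone Q| = 40.
|zone P∩zone Q|: x∈[2,6], y∈[0,5] → 4·5 = 20.
|zone P ∪ zone Q| = 85 − 20 = 65.00.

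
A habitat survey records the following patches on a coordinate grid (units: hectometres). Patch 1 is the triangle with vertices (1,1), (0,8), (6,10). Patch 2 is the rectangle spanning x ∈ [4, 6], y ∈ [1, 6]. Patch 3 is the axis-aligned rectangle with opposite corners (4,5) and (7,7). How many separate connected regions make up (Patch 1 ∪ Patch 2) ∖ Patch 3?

2

(Patch 1 ∪ Patch 2) ∖ Patch 3 splits into 2 disjoint pieces (area 21.9, area 8).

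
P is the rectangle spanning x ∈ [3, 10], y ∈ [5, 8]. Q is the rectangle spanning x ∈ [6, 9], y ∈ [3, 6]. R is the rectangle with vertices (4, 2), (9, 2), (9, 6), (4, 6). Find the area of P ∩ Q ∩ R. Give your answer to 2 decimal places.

The intersection is the polygon with vertices (6,6), (9,6), (9,5), (6,5).
By the shoelace formula its area is 3.00.

3.00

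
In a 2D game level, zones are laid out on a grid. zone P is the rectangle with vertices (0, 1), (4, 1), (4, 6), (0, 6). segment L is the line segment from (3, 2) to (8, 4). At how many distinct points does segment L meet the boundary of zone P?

The segment meets the boundary at (4,2.4).

1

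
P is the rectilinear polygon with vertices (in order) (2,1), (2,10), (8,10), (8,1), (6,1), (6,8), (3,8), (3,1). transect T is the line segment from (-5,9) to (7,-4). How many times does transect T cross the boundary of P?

The segment meets the boundary at (2.385,1), (2,1.417).

2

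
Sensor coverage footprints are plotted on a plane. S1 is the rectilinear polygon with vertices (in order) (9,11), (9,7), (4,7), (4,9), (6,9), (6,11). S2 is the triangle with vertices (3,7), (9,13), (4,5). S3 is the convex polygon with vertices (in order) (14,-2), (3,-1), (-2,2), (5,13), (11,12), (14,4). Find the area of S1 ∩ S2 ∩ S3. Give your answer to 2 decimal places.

5.00

The intersection is the polygon with vertices (4,8), (5,9), (6,9), (6,10), (7,11), (7.75,11), (5.25,7), (4,7).
By the shoelace formula its area is 5.00.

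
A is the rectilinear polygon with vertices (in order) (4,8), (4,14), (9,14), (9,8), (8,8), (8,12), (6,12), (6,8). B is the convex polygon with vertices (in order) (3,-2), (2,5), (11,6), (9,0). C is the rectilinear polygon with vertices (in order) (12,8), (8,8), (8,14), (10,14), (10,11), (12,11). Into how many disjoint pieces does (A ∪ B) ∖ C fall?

2

(A ∪ B) ∖ C splits into 2 disjoint pieces (area 16, area 48).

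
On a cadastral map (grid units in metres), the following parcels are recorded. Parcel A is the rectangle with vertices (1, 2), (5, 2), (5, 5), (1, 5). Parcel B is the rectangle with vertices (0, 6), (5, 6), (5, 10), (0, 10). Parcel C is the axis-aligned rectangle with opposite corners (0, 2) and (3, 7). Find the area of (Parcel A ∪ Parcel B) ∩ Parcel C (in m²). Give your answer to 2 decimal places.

9.00

|Parcel A ∪ Parcel B| = 32.
|(Parcel A ∪ Parcel B) ∩ Parcel C| = 9.00.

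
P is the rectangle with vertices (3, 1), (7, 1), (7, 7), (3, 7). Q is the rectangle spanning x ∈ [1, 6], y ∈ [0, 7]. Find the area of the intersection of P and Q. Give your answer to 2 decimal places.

18.00

|P∩Q|: x∈[3,6], y∈[1,7] → 3·6 = 18.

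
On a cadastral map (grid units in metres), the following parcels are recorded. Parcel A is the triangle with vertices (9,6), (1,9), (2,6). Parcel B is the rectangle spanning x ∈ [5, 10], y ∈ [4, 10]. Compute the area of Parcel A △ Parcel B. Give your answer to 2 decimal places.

|Parcel A| = 10.5, |Parcel B| = 30, |Parcel A∩Parcel B| = 3.
|Parcel A △ Parcel B| = |Parcel A| + |Parcel B| − 2·|Parcel A∩Parcel B| = 10.5 + 30 − 6 = 34.50.

34.50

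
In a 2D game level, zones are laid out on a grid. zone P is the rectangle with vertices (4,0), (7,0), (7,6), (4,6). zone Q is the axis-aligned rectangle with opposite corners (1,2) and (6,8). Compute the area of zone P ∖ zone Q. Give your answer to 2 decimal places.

|zone P∩zone Q|: x∈[4,6], y∈[2,6] → 2·4 = 8.
|zone P| = 18.
|zone P ∖ zone Q| = |zone P| − |zone P∩zone Q| = 18 − 8 = 10.00.

10.00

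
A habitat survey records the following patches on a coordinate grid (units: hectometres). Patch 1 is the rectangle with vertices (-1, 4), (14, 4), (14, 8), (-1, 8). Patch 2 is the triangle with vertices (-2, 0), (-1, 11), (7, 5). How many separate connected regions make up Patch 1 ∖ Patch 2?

Patch 1 ∖ Patch 2 is a single connected region.

1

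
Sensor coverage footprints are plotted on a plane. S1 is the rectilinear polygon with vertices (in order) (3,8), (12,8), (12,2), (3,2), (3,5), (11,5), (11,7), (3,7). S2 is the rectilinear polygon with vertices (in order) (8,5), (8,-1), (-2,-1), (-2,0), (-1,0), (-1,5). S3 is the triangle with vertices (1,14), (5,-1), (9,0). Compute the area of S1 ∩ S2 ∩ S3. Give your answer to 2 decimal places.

9.60

The intersection is the polygon with vertices (6.143,5), (7.857,2), (4.2,2), (3.4,5).
By the shoelace formula its area is 9.60.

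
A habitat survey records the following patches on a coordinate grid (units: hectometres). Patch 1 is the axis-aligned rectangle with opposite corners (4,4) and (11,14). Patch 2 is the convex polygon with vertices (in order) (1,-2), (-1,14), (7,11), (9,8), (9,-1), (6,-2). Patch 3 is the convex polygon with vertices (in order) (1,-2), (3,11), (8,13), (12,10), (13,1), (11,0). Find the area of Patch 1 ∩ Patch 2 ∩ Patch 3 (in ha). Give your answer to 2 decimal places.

The intersection is the polygon with vertices (4,11.4), (4.936,11.774), (7,11), (9,8), (9,4), (4,4).
By the shoelace formula its area is 33.35.

33.35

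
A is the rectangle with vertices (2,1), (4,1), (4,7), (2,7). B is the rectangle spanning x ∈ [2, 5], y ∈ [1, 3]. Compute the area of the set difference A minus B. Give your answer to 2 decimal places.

8.00

|A∩B|: x∈[2,4], y∈[1,3] → 2·2 = 4.
|A| = 12.
|A ∖ B| = |A| − |A∩B| = 12 − 4 = 8.00.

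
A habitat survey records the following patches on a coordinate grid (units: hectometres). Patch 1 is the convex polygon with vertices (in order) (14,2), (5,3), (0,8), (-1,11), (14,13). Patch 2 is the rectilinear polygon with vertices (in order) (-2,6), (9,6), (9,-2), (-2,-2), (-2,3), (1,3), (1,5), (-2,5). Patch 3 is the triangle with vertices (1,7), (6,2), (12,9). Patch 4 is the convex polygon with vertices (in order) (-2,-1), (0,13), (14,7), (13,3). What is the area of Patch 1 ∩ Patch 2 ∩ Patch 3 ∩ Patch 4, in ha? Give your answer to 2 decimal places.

The intersection is the polygon with vertices (9,6), (9,5.5), (6.696,2.812), (5,3), (2,6).
By the shoelace formula its area is 14.00.

14.00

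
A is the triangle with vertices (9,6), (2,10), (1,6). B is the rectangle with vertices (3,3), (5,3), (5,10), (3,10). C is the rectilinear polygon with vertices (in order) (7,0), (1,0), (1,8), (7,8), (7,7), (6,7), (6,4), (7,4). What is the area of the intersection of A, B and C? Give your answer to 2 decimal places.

The intersection is the polygon with vertices (5,6), (3,6), (3,8), (5,8).
By the shoelace formula its area is 4.00.

4.00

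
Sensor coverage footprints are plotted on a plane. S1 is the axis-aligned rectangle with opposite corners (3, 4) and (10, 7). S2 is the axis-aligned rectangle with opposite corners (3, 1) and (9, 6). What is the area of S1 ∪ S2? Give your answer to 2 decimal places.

By inclusion–exclusion:
Individual areas: |S1| = 21, |S2| = 30.
|S1∩S2|: x∈[3,9], y∈[4,6] → 6·2 = 12.
|S1 ∪ S2| = 51 − 12 = 39.00.

39.00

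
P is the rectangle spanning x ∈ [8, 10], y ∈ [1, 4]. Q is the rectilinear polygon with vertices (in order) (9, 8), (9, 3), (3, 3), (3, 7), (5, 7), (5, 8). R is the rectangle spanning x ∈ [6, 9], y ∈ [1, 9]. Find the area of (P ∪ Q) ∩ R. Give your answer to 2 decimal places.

The region (P ∪ Q) ∩ R is the polygon with vertices (8,1), (8,3), (6,3), (6,8), (9,8), (9,4), (9,1).
By the shoelace formula its area is 17.00.

17.00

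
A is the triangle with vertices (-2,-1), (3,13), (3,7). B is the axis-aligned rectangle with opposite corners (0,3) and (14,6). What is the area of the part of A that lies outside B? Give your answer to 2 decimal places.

|A| = 15, |A∩B| = 3.9625.
|A ∖ B| = |A| − |A∩B| = 15 − 3.9625 = 11.04.

11.04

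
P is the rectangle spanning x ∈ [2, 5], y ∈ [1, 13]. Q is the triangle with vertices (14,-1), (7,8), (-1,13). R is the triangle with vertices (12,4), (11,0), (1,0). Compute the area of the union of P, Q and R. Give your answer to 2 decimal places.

68.49

By inclusion–exclusion:
Individual areas: |P| = 36, |Q| = 18.5, |R| = 20.
|P∩Q| = 4.1625.
|P∩R| = 0.2841.
|Q∩R| = 1.5598.
|P∩Q∩R| = 0.
|P ∪ Q ∪ R| = 74.5 − 6.0064 + 0 = 68.49.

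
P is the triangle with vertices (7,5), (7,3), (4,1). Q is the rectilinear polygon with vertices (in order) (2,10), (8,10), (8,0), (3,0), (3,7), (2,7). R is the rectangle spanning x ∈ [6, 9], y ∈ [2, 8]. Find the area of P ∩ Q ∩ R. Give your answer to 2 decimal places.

The intersection is the polygon with vertices (6,2.333), (6,3.667), (7,5), (7,3).
By the shoelace formula its area is 1.67.

1.67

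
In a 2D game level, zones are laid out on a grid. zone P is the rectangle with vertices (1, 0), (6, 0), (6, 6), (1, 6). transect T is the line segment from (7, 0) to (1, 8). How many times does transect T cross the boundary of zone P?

The segment meets the boundary at (2.5,6), (6,1.333).

2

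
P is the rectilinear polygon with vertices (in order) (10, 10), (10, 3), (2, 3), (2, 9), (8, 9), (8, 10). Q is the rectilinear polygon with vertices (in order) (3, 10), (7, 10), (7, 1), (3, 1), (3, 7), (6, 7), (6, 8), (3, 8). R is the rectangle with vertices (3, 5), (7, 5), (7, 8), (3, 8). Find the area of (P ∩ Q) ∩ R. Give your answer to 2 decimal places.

9.00

|P ∩ Q| = 21.
|(P ∩ Q) ∩ R| = 9.00.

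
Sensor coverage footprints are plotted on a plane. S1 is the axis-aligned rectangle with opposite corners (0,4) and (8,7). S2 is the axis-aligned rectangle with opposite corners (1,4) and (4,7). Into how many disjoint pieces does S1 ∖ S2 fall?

2

S1 ∖ S2 splits into 2 disjoint pieces (area 12, area 3).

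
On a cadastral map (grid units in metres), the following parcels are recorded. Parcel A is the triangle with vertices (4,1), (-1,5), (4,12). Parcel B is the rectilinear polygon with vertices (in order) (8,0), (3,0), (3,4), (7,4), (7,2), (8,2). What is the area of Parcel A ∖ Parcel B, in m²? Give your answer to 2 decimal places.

|Parcel A| = 27.5, |Parcel A∩Parcel B| = 2.6.
|Parcel A ∖ Parcel B| = |Parcel A| − |Parcel A∩Parcel B| = 27.5 − 2.6 = 24.90.

24.90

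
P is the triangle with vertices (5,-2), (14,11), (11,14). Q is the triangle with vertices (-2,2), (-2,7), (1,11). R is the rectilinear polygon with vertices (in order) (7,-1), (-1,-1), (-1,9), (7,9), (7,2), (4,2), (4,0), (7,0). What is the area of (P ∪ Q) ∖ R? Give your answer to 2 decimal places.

37.19

|P ∪ Q| = 40.5.
|(P ∪ Q) ∩ R| = 3.3093.
|(P ∪ Q) ∖ R| = 40.5 − 3.3093 = 37.19.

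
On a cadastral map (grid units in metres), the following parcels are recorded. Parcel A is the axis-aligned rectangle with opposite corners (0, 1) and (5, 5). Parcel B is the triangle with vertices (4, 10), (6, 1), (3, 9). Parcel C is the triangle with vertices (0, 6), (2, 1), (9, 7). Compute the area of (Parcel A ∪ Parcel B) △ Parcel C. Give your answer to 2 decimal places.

23.19

|Parcel A ∪ Parcel B| = 25.1667.
|(Parcel A ∪ Parcel B) ∩ Parcel C| = 12.7368.
|(Parcel A ∪ Parcel B) △ Parcel C| = 25.1667 + 23.5 − 25.4736 = 23.19.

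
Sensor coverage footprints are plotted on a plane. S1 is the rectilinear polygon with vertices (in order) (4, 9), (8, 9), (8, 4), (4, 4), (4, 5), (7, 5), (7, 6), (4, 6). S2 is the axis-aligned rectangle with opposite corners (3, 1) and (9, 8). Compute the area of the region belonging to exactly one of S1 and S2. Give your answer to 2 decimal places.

|S1| = 17, |S2| = 42, |S1∩S2| = 13.
|S1 △ S2| = |S1| + |S2| − 2·|S1∩S2| = 17 + 42 − 26 = 33.00.

33.00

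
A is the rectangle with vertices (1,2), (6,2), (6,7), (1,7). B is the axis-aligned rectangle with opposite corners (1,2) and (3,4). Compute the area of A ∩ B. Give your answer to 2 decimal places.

|A∩B|: x∈[1,3], y∈[2,4] → 2·2 = 4.

4.00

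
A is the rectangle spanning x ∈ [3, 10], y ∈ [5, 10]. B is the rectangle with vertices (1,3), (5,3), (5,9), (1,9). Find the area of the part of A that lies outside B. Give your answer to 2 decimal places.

|A∩B|: x∈[3,5], y∈[5,9] → 2·4 = 8.
|A| = 35.
|A ∖ B| = |A| − |A∩B| = 35 − 8 = 27.00.

27.00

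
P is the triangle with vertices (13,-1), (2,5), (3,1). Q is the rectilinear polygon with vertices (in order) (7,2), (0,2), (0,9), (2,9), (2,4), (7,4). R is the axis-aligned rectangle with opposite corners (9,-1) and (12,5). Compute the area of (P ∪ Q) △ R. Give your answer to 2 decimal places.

|P ∪ Q| = 36.7348.
|(P ∪ Q) ∩ R| = 2.5909.
|(P ∪ Q) △ R| = 36.7348 + 18 − 5.1818 = 49.55.

49.55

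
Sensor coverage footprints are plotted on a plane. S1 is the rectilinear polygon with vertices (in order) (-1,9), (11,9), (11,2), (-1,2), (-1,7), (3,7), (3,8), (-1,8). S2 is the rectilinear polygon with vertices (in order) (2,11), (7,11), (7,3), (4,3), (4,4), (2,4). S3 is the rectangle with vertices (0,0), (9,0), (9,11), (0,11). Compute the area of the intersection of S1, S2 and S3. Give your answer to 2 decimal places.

27.00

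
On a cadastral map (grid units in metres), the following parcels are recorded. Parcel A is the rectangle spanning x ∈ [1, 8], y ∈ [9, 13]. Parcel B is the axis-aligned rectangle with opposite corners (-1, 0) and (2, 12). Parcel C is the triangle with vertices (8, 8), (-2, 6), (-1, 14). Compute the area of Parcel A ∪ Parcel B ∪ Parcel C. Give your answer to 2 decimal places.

By inclusion–exclusion:
Individual areas: |Parcel A| = 28, |Parcel B| = 36, |Parcel C| = 39.
|Parcel A∩Parcel B|: x∈[1,2], y∈[9,12] → 1·3 = 3.
|Parcel A∩Parcel C| = 10.0833.
|Parcel B∩Parcel C| = 16.5.
|Parcel A∩Parcel B∩Parcel C| = 3.
|Parcel A ∪ Parcel B ∪ Parcel C| = 103 − 29.5833 + 3 = 76.42.

76.42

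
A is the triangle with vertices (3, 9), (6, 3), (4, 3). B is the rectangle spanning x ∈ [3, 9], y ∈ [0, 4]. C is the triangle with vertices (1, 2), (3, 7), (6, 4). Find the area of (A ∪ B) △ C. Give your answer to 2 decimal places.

|A ∪ B| = 28.1667.
|(A ∪ B) ∩ C| = 4.3667.
|(A ∪ B) △ C| = 28.1667 + 10.5 − 8.7333 = 29.93.

29.93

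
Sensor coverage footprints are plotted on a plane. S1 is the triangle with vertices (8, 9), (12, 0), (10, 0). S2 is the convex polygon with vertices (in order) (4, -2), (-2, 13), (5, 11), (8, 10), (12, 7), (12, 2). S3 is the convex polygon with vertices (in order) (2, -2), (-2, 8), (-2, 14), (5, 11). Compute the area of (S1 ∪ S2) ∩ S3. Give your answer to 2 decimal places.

The region (S1 ∪ S2) ∩ S3 is the polygon with vertices (-2,13), (5,11), (2.732,1.171).
By the shoelace formula its area is 36.67.

36.67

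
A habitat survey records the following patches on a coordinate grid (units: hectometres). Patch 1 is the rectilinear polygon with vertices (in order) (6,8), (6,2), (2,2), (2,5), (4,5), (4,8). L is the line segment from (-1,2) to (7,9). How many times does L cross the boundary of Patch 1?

4

The segment meets the boundary at (4,6.375), (5.857,8), (2.429,5), (2,4.625).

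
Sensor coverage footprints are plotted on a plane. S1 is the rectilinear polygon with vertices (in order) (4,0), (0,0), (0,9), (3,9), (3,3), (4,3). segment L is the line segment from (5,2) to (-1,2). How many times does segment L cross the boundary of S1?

The segment meets the boundary at (0,2), (4,2).

2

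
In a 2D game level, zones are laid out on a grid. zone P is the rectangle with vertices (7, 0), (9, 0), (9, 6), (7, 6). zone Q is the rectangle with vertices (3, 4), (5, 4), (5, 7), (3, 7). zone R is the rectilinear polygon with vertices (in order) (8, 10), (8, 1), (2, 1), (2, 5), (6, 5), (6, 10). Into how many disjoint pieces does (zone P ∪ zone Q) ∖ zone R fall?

(zone P ∪ zone Q) ∖ zone R splits into 2 disjoint pieces (area 7, area 4).

2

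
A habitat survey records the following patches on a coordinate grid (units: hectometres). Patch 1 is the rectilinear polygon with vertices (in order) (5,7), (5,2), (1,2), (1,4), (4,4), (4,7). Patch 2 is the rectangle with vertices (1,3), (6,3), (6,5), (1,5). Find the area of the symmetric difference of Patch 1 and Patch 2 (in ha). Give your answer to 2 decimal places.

|Patch 1| = 11, |Patch 2| = 10, |Patch 1∩Patch 2| = 5.
|Patch 1 △ Patch 2| = |Patch 1| + |Patch 2| − 2·|Patch 1∩Patch 2| = 11 + 10 − 10 = 11.00.

11.00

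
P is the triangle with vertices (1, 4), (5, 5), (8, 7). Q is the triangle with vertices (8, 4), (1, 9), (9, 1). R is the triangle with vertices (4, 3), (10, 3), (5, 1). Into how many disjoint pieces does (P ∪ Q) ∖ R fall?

2

(P ∪ Q) ∖ R splits into 2 disjoint pieces (area 8.5955, area 0.5378).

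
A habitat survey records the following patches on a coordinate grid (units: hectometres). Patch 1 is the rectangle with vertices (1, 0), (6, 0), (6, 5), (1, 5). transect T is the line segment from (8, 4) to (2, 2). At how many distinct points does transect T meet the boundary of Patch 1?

1

The segment meets the boundary at (6,3.333).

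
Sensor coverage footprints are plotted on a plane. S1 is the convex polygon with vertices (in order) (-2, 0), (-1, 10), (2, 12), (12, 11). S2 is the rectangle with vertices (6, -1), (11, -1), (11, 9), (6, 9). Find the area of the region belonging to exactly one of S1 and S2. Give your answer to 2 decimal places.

|S1| = 76, |S2| = 50, |S1∩S2| = 4.6883.
|S1 △ S2| = |S1| + |S2| − 2·|S1∩S2| = 76 + 50 − 9.3766 = 116.62.

116.62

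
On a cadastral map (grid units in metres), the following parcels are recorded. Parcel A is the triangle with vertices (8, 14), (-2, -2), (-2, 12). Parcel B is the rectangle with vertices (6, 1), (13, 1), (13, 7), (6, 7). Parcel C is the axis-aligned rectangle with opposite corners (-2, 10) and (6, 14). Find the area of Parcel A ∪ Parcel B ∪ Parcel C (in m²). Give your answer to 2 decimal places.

121.80

By inclusion–exclusion:
Individual areas: |Parcel A| = 70, |Parcel B| = 42, |Parcel C| = 32.
|Parcel A∩Parcel B| = 0.
|Parcel A∩Parcel C| = 22.2.
|Parcel B∩Parcel C| = 0 (no overlap).
|Parcel A∩Parcel B∩Parcel C| = 0.
|Parcel A ∪ Parcel B ∪ Parcel C| = 144 − 22.2 + 0 = 121.80.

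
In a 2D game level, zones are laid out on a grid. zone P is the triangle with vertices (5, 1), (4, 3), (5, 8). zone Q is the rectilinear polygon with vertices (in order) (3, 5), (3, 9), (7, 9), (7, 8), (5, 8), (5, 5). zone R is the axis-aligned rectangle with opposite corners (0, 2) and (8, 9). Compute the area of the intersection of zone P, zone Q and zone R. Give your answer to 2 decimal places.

0.90

The intersection is the polygon with vertices (5,5), (4.4,5), (5,8).
By the shoelace formula its area is 0.90.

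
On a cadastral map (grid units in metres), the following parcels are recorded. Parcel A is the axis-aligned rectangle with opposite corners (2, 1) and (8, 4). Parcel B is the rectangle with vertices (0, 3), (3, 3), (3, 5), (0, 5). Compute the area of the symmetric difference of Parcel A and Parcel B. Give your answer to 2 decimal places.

|Parcel A∩Parcel B|: x∈[2,3], y∈[3,4] → 1·1 = 1.
|Parcel A △ Parcel B| = |Parcel A| + |Parcel B| − 2·|Parcel A∩Parcel B| = 18 + 6 − 2 = 22.00.

22.00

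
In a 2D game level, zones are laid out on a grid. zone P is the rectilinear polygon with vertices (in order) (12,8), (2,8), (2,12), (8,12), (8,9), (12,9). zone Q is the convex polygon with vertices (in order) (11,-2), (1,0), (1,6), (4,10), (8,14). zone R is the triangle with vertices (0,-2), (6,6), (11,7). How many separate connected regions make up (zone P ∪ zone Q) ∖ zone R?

(zone P ∪ zone Q) ∖ zone R splits into 2 disjoint pieces (area 62.8098, area 33.193).

2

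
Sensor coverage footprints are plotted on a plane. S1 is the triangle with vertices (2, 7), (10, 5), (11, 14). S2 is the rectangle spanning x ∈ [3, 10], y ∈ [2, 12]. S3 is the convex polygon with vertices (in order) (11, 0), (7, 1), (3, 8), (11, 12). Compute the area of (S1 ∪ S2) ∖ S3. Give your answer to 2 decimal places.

29.14

|S1 ∪ S2| = 75.5853.
|(S1 ∪ S2) ∩ S3| = 46.4496.
|(S1 ∪ S2) ∖ S3| = 75.5853 − 46.4496 = 29.14.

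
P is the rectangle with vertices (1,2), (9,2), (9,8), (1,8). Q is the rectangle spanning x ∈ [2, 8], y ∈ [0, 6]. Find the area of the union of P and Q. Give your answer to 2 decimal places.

60.00

By inclusion–exclusion:
Individual areas: |P| = 48, |Q| = 36.
|P∩Q|: x∈[2,8], y∈[2,6] → 6·4 = 24.
|P ∪ Q| = 84 − 24 = 60.00.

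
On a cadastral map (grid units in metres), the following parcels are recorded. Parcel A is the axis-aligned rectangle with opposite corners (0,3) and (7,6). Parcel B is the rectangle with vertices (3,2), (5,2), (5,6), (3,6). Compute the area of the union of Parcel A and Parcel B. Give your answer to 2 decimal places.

By inclusion–exclusion:
Individual areas: |Parcel A| = 21, |Parcel B| = 8.
|Parcel A∩Parcel B|: x∈[3,5], y∈[3,6] → 2·3 = 6.
|Parcel A ∪ Parcel B| = 29 − 6 = 23.00.

23.00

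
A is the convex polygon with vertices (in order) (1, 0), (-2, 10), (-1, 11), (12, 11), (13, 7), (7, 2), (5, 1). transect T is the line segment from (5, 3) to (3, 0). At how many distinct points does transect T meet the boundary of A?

The segment meets the boundary at (3.4,0.6).

1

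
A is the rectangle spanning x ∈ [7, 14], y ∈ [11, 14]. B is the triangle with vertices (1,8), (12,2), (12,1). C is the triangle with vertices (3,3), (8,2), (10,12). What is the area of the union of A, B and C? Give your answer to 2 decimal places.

50.51

By inclusion–exclusion:
Individual areas: |A| = 21, |B| = 5.5, |C| = 26.
|A∩B| = 0.
|A∩C| = 0.2889.
|B∩C| = 1.7043.
|A∩B∩C| = 0.
|A ∪ B ∪ C| = 52.5 − 1.9932 + 0 = 50.51.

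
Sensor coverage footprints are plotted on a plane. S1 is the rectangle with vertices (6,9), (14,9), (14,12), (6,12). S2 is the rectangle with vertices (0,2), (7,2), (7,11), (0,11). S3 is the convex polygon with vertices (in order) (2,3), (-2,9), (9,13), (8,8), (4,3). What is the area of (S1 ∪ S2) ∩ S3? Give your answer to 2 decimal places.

|S1 ∪ S2| = 85.
|(S1 ∪ S2) ∩ S3| = 50.64.

50.64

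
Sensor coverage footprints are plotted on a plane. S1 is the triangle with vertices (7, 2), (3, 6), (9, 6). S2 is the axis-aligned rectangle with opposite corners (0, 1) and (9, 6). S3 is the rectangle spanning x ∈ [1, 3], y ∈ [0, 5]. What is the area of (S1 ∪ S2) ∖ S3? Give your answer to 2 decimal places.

37.00

|S1 ∪ S2| = 45.
|(S1 ∪ S2) ∩ S3| = 8.
|(S1 ∪ S2) ∖ S3| = 45 − 8 = 37.00.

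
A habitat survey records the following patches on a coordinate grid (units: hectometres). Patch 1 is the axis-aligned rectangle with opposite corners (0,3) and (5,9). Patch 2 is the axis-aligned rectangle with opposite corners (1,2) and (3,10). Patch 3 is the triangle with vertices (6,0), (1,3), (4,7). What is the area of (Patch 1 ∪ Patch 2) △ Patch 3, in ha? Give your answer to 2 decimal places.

29.67

|Patch 1 ∪ Patch 2| = 34.
|(Patch 1 ∪ Patch 2) ∩ Patch 3| = 9.4167.
|(Patch 1 ∪ Patch 2) △ Patch 3| = 34 + 14.5 − 18.8333 = 29.67.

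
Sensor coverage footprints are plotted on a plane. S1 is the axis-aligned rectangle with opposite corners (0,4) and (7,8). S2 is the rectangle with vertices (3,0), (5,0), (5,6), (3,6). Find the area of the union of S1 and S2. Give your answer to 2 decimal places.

By inclusion–exclusion:
Individual areas: |S1| = 28, |S2| = 12.
|S1∩S2|: x∈[3,5], y∈[4,6] → 2·2 = 4.
|S1 ∪ S2| = 40 − 4 = 36.00.

36.00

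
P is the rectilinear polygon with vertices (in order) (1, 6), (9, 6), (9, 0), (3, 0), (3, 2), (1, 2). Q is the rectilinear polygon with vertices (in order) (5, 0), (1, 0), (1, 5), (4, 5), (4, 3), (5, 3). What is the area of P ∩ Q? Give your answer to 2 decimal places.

14.00

The intersection is the polygon with vertices (3,0), (3,2), (1,2), (1,5), (4,5), (4,3), (5,3), (5,0).
By the shoelace formula its area is 14.00.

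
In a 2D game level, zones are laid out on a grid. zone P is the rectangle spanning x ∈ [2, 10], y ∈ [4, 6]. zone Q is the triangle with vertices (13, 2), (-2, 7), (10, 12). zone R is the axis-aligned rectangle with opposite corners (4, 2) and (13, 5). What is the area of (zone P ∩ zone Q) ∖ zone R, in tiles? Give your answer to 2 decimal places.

|zone P ∩ zone Q| = 11.8333.
|(zone P ∩ zone Q) ∩ zone R| = 4.5.
|(zone P ∩ zone Q) ∖ zone R| = 11.8333 − 4.5 = 7.33.

7.33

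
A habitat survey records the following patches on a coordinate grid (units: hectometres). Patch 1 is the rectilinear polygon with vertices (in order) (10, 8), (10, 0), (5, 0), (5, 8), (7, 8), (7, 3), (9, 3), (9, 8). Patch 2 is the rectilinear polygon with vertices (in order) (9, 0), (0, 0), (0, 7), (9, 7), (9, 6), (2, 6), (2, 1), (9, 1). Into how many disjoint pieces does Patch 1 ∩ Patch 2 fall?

2

Patch 1 ∩ Patch 2 splits into 2 disjoint pieces (area 4, area 2).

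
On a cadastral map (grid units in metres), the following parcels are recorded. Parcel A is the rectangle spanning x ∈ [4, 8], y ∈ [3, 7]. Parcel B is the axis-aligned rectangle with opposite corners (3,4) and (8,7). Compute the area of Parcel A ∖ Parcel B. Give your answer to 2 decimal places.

4.00

|Parcel A∩Parcel B|: x∈[4,8], y∈[4,7] → 4·3 = 12.
|Parcel A| = 16.
|Parcel A ∖ Parcel B| = |Parcel A| − |Parcel A∩Parcel B| = 16 − 12 = 4.00.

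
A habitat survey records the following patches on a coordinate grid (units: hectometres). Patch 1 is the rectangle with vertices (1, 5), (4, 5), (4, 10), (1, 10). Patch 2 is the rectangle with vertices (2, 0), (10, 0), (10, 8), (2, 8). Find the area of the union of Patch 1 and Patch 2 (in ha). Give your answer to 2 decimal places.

By inclusion–exclusion:
Individual areas: |Patch 1| = 15, |Patch 2| = 64.
|Patch 1∩Patch 2|: x∈[2,4], y∈[5,8] → 2·3 = 6.
|Patch 1 ∪ Patch 2| = 79 − 6 = 73.00.

73.00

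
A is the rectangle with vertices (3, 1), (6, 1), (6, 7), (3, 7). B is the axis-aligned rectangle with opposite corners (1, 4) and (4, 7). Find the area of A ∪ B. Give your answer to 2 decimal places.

By inclusion–exclusion:
Individual areas: |A| = 18, |B| = 9.
|A∩B|: x∈[3,4], y∈[4,7] → 1·3 = 3.
|A ∪ B| = 27 − 3 = 24.00.

24.00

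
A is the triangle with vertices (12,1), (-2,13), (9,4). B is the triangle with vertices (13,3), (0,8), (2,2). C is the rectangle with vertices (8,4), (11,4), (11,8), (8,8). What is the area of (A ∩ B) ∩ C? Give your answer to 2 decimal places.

The region (A ∩ B) ∩ C is the polygon with vertices (9,4), (8.5,4), (8,4.429), (8,4.818).
By the shoelace formula its area is 0.30.

0.30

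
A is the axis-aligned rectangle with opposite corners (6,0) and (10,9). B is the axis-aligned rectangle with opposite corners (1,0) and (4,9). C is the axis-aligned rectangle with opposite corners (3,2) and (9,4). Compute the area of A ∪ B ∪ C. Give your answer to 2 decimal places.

By inclusion–exclusion:
Individual areas: |A| = 36, |B| = 27, |C| = 12.
|A∩B| = 0 (no overlap).
|A∩C|: x∈[6,9], y∈[2,4] → 3·2 = 6.
|B∩C|: x∈[3,4], y∈[2,4] → 1·2 = 2.
|A∩B∩C| = 0.
|A ∪ B ∪ C| = 75 − 8 + 0 = 67.00.

67.00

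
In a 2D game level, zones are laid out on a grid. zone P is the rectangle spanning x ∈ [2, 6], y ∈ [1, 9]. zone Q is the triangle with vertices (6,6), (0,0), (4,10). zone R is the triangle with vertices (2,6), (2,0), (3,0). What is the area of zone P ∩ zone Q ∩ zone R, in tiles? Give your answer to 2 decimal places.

The intersection is the polygon with vertices (2,2), (2,5), (2.118,5.294), (2.571,2.571).
By the shoelace formula its area is 1.08.

1.08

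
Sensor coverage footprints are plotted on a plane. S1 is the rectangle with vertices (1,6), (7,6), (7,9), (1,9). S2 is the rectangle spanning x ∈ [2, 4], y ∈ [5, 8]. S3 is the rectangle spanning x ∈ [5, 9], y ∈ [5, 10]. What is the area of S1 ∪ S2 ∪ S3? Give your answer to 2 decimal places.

By inclusion–exclusion:
Individual areas: |S1| = 18, |S2| = 6, |S3| = 20.
|S1∩S2|: x∈[2,4], y∈[6,8] → 2·2 = 4.
|S1∩S3|: x∈[5,7], y∈[6,9] → 2·3 = 6.
|S2∩S3| = 0 (no overlap).
|S1∩S2∩S3| = 0.
|S1 ∪ S2 ∪ S3| = 44 − 10 + 0 = 34.00.

34.00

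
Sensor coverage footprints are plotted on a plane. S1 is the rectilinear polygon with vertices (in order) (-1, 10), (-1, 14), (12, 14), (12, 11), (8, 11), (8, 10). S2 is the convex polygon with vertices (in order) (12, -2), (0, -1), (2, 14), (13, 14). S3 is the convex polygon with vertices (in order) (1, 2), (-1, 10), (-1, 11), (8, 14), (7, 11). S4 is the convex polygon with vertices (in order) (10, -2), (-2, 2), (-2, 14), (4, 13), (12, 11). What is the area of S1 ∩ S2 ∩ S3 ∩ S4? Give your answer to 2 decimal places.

The intersection is the polygon with vertices (1.721,11.907), (4.571,12.857), (7.385,12.154), (7,11), (6.333,10), (1.467,10).
By the shoelace formula its area is 13.14.

13.14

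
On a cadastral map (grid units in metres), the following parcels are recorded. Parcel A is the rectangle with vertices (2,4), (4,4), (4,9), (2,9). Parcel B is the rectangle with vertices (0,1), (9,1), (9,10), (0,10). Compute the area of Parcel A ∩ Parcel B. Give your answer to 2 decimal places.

10.00

|Parcel A∩Parcel B|: x∈[2,4], y∈[4,9] → 2·5 = 10.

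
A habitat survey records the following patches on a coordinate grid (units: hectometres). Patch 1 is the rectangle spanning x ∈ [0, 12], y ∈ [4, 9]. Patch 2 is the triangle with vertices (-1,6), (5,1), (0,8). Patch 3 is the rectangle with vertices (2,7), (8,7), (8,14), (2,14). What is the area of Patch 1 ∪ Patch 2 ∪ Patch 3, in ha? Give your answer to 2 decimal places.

93.60

By inclusion–exclusion:
Individual areas: |Patch 1| = 60, |Patch 2| = 8.5, |Patch 3| = 42.
|Patch 1∩Patch 2| = 4.8976.
|Patch 1∩Patch 3|: x∈[2,8], y∈[7,9] → 6·2 = 12.
|Patch 2∩Patch 3| = 0.
|Patch 1∩Patch 2∩Patch 3| = 0.
|Patch 1 ∪ Patch 2 ∪ Patch 3| = 110.5 − 16.8976 + 0 = 93.60.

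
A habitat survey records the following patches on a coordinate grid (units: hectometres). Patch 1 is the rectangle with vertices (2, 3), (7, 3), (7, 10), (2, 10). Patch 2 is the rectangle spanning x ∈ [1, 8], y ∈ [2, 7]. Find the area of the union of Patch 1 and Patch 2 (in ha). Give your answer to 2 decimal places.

By inclusion–exclusion:
Individual areas: |Patch 1| = 35, |Patch 2| = 35.
|Patch 1∩Patch 2|: x∈[2,7], y∈[3,7] → 5·4 = 20.
|Patch 1 ∪ Patch 2| = 70 − 20 = 50.00.

50.00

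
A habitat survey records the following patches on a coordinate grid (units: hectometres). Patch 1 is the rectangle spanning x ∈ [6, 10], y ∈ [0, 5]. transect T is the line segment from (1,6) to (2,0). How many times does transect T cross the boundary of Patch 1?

The segment lies entirely outside Patch 1 and never meets its boundary.

0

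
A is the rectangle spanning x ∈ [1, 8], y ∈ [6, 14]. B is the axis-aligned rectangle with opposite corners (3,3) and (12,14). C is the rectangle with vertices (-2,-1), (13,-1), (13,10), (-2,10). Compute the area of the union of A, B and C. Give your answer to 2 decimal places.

By inclusion–exclusion:
Individual areas: |A| = 56, |B| = 99, |C| = 165.
|A∩B|: x∈[3,8], y∈[6,14] → 5·8 = 40.
|A∩C|: x∈[1,8], y∈[6,10] → 7·4 = 28.
|B∩C|: x∈[3,12], y∈[3,10] → 9·7 = 63.
|A∩B∩C| = 20.
|A ∪ B ∪ C| = 320 − 131 + 20 = 209.00.

209.00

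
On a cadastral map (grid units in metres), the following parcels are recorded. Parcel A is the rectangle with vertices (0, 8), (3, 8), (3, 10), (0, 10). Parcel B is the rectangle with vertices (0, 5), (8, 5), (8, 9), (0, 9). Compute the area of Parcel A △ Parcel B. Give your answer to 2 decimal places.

|Parcel A∩Parcel B|: x∈[0,3], y∈[8,9] → 3·1 = 3.
|Parcel A △ Parcel B| = |Parcel A| + |Parcel B| − 2·|Parcel A∩Parcel B| = 6 + 32 − 6 = 32.00.

32.00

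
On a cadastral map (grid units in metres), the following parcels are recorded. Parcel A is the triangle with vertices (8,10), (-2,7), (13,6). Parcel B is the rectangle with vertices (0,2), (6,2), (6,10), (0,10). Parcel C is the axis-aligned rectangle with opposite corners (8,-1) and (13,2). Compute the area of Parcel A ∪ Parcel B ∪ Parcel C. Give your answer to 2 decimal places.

79.50

By inclusion–exclusion:
Individual areas: |Parcel A| = 27.5, |Parcel B| = 48, |Parcel C| = 15.
|Parcel A∩Parcel B| = 11.
|Parcel A∩Parcel C| = 0.
|Parcel B∩Parcel C| = 0 (no overlap).
|Parcel A∩Parcel B∩Parcel C| = 0.
|Parcel A ∪ Parcel B ∪ Parcel C| = 90.5 − 11 + 0 = 79.50.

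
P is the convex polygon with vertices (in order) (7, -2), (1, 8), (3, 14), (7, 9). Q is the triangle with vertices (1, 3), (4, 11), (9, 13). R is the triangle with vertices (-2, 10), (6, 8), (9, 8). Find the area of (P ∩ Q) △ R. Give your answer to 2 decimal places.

12.42

|P ∩ Q| = 11.2459.
|(P ∩ Q) ∩ R| = 0.9111.
|(P ∩ Q) △ R| = 11.2459 + 3 − 1.8221 = 12.42.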